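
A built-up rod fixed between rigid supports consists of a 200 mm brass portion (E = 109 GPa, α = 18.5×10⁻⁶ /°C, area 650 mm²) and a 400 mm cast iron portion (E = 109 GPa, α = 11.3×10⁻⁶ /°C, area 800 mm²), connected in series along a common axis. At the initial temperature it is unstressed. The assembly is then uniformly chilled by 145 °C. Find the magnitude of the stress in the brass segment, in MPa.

σ ≈ 247 MPa (tensile)

If the supports were absent, the total length change would be Σ αᵢΔT Lᵢ = 18.5×10⁻⁶×145×200 + 11.3×10⁻⁶×145×400 = 1.192 mm.
The rigid supports impose zero overall length change; the single axial force P common to all segments must satisfy P Σ Lᵢ/(AᵢEᵢ) = δ_free.
Σ Lᵢ/(AᵢEᵢ) = 200/(650×109×10³) + 400/(800×109×10³) = 7.41×10⁻⁶ mm/N.
Hence P = δ_free / Σ(L/AE) = 1.192/7.41×10⁻⁶ = 160.8 kN (tensile).
σ_{brass} = P / A = 160800 / 650 = 247.5 MPa.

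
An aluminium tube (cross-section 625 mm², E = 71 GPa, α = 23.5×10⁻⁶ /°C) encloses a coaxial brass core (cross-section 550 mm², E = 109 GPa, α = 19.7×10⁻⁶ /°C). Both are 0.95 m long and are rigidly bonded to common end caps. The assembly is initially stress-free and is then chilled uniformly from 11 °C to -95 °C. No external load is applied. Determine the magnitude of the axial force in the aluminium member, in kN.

Equilibrium of a rigid end plate with no external load gives equal and opposite internal forces ±P in the two members. Since α_{aluminium} > α_{brass}, cooling drives the aluminium into tension and the brass into compression.
Setting the final lengths equal and cancelling L: (α₁ − α₂)ΔT = P/(A₁E₁) + P/(A₂E₂).
|α₁ − α₂|·ΔT = 3.8×10⁻⁶ × 106 = 0.0004028.
1/(A₁E₁) + 1/(A₂E₂) = 1/(625×71×10³) + 1/(550×109×10³) = 3.922×10⁻⁸ N⁻¹.
So P = 0.0004028 / 3.922×10⁻⁸ = 10.27 kN.

P ≈ 10.3 kN (tensile in the aluminium)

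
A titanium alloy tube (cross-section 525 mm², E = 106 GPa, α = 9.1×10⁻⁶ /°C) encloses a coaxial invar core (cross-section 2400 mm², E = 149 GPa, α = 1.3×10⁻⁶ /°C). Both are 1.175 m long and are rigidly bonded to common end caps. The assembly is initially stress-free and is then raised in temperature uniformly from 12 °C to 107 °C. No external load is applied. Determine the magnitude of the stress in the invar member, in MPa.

Both members must finish at the same length. With the larger α, the titanium alloy tends to over-expand; the plates restrain it, putting the titanium alloy in compression and the invar in tension. With no external load the two internal forces are equal and opposite, magnitude P.
Compatibility of the two members (thermal + elastic change equal): (α₁ − α₂)ΔT = P·[1/(A₁E₁) + 1/(A₂E₂)].
|α₁ − α₂|·ΔT = 7.8×10⁻⁶ × 95 = 0.000741.
1/(A₁E₁) + 1/(A₂E₂) = 1/(525×106×10³) + 1/(2400×149×10³) = 2.077×10⁻⁸ N⁻¹.
So P = 0.000741 / 2.077×10⁻⁸ = 35.68 kN.
σ_{invar} = P/A₂ = 35680/2400 = 14.87 MPa, tensile.

σ ≈ 14.9 MPa (tensile)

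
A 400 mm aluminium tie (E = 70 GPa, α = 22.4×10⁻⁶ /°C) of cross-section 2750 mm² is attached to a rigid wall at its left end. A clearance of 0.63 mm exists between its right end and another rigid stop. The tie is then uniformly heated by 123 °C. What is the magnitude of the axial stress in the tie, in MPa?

If the wall were absent the tie would grow by αΔT L = 22.4×10⁻⁶ × 123 × 400 = 1.102 mm.
After closing the 0.63 mm clearance, 1.102 − 0.63 = 0.4721 mm of expansion remains to be suppressed by the wall.
That suppressed elongation corresponds to σ = E·Δ/L = 70×10³ × 0.4721/400 = 82.61 MPa.

σ ≈ 82.6 MPa (compressive)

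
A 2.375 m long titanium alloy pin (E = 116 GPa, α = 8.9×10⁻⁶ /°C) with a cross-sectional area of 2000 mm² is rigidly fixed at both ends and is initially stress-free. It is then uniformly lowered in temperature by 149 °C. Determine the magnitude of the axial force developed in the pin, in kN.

With zero net strain, σ = E·αΔT = 116 GPa × 8.9×10⁻⁶ × 149 = 153.8 MPa.
Axial force P = σA = 153.8 × 2000 = 307700 N = 307.7 kN, tensile.

P ≈ 308 kN (tensile)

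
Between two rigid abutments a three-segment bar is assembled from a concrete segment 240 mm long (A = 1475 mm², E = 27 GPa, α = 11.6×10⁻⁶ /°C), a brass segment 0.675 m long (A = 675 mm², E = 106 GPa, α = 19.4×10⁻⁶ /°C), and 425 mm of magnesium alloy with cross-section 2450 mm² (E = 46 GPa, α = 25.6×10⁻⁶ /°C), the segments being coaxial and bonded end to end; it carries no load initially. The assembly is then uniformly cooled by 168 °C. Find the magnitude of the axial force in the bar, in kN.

Free thermal contraction of the whole bar: Σ αᵢΔT Lᵢ = 11.6×10⁻⁶×168×240 + 19.4×10⁻⁶×168×675 + 25.6×10⁻⁶×168×425 = 4.496 mm.
The rigid supports impose zero overall length change; the single axial force P common to all segments must satisfy P Σ Lᵢ/(AᵢEᵢ) = δ_free.
The series flexibility is Σ Lᵢ/(AᵢEᵢ) = 240/(1475×27×10³) + 675/(675×106×10³) + 425/(2450×46×10³) = 1.923×10⁻⁵ mm/N.
So P = 4.496 / 1.923×10⁻⁵ = 233.8 kN, tensile.

P ≈ 234 kN (tensile)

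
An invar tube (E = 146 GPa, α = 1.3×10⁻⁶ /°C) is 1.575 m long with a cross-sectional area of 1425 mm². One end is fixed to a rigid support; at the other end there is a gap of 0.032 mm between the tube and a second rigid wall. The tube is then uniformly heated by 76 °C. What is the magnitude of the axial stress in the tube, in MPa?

If the wall were absent the tube would grow by αΔT L = 1.3×10⁻⁶ × 76 × 1575 = 0.1556 mm.
This exceeds the 0.032 mm gap, so the wall pushes back. The portion of expansion that must be recovered elastically is δ_free − gap = 0.1556 − 0.032 = 0.1236 mm.
That suppressed elongation corresponds to σ = E·Δ/L = 146×10³ × 0.1236/1575 = 11.46 MPa.

σ ≈ 11.5 MPa (compressive)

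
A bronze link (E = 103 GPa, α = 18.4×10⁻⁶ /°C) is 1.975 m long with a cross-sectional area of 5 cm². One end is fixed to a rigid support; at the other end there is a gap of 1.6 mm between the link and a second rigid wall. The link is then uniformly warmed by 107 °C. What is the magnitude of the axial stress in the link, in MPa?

Unrestrained expansion: δ_free = αΔT L = 18.4×10⁻⁶ × 107 × 1975 = 3.888 mm.
The gap closes (δ_free > 1.6 mm) and the wall then resists a further 3.888 − 1.6 = 2.288 mm of expansion.
So σ = E(δ_free − g)/L = 103×10³ × 2.288/1975 = 119.3 MPa.

σ ≈ 119 MPa (compressive)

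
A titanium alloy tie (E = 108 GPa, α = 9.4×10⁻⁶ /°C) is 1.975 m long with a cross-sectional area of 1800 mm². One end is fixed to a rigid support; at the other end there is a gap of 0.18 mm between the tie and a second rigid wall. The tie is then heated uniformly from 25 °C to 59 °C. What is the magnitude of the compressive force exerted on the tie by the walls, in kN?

P ≈ 44.4 kN

Free thermal elongation = αΔT L = 9.4×10⁻⁶ × 34 × 1975 = 0.6312 mm.
The gap closes (δ_free > 0.18 mm) and the wall then resists a further 0.6312 − 0.18 = 0.4512 mm of expansion.
Compatibility: PL/(AE) = 0.4512 mm, so σ = P/A = E × (0.4512/1975) = 24.67 MPa.
P = σA = 24.67 × 1800 = 44.41 kN.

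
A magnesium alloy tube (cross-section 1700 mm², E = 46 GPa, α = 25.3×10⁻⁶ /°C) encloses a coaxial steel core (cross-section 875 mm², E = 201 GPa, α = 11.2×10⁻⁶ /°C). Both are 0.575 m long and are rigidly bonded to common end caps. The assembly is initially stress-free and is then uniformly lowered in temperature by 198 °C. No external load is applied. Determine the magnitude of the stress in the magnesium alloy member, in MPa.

σ ≈ 88.9 MPa (tensile)

Equilibrium of a rigid end plate with no external load gives equal and opposite internal forces ±P in the two members. Since α_{magnesium alloy} > α_{steel}, cooling drives the magnesium alloy into tension and the steel into compression.
Compatibility of the two members (thermal + elastic change equal): (α₁ − α₂)ΔT = P·[1/(A₁E₁) + 1/(A₂E₂)].
|α₁ − α₂|·ΔT = 14.1×10⁻⁶ × 198 = 0.002792.
1/(A₁E₁) + 1/(A₂E₂) = 1/(1700×46×10³) + 1/(875×201×10³) = 1.847×10⁻⁸ N⁻¹.
P = 0.002792 / 1.847×10⁻⁸ = 151100 N = 151.1 kN.
σ_{magnesium alloy} = P/A₁ = 151100/1700 = 88.9 MPa, tensile.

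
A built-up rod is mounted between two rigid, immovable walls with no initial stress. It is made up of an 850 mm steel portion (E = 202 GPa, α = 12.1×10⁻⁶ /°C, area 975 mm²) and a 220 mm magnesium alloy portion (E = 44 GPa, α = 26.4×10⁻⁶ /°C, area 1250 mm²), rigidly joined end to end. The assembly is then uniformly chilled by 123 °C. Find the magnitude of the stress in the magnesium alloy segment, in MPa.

σ ≈ 190 MPa (tensile)

Free thermal contraction of the whole bar: Σ αᵢΔT Lᵢ = 12.1×10⁻⁶×123×850 + 26.4×10⁻⁶×123×220 = 1.979 mm.
Since the ends are fixed, an axial force P builds up, equal in every segment, with P · Σ Lᵢ/(AᵢEᵢ) = δ_free.
Σ Lᵢ/(AᵢEᵢ) = 850/(975×202×10³) + 220/(1250×44×10³) = 8.316×10⁻⁶ mm/N.
Hence P = δ_free / Σ(L/AE) = 1.979/8.316×10⁻⁶ = 238 kN (tensile).
σ_{magnesium alloy} = P / A = 238000 / 1250 = 190.4 MPa.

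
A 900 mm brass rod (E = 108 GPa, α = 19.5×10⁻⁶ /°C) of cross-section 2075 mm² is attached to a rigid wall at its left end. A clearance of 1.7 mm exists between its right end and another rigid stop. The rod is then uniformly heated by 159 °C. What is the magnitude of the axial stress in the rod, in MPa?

Unrestrained expansion: δ_free = αΔT L = 19.5×10⁻⁶ × 159 × 900 = 2.79 mm.
After closing the 1.7 mm clearance, 2.79 − 1.7 = 1.09 mm of expansion remains to be suppressed by the wall.
So σ = E(δ_free − g)/L = 108×10³ × 1.09/900 = 130.9 MPa.

σ ≈ 131 MPa (compressive)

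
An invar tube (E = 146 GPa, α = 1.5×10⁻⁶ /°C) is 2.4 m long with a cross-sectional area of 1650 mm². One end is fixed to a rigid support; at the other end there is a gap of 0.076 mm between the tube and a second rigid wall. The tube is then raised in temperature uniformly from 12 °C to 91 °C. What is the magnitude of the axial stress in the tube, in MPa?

σ ≈ 12.7 MPa (compressive)

Unrestrained expansion: δ_free = αΔT L = 1.5×10⁻⁶ × 79 × 2400 = 0.2844 mm.
This exceeds the 0.076 mm gap, so the wall pushes back. The portion of expansion that must be recovered elastically is δ_free − gap = 0.2844 − 0.076 = 0.2084 mm.
That suppressed elongation corresponds to σ = E·Δ/L = 146×10³ × 0.2084/2400 = 12.68 MPa.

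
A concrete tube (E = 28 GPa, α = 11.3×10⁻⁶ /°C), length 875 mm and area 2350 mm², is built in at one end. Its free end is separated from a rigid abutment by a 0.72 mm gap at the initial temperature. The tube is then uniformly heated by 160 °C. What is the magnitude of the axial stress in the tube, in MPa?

Unrestrained expansion: δ_free = αΔT L = 11.3×10⁻⁶ × 160 × 875 = 1.582 mm.
This exceeds the 0.72 mm gap, so the wall pushes back. The portion of expansion that must be recovered elastically is δ_free − gap = 1.582 − 0.72 = 0.862 mm.
That suppressed elongation corresponds to σ = E·Δ/L = 28×10³ × 0.862/875 = 27.58 MPa.

σ ≈ 27.6 MPa (compressive)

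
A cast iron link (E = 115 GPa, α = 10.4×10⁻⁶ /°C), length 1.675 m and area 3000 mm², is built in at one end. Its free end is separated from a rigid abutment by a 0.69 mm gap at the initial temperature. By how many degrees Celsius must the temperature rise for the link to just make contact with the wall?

ΔT ≈ 39.6 °C

The gap closes when αΔT L = 0.69 mm, since the link is still unstressed at that instant.
ΔT = 0.69 / (10.4×10⁻⁶ × 1675) = 39.61 °C.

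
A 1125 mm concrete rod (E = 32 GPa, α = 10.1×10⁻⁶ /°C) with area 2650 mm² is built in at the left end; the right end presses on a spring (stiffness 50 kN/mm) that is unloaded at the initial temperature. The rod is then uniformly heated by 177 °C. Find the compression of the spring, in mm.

δ ≈ 1.21 mm

Free thermal expansion: δ_free = αΔT L = 10.1×10⁻⁶ × 177 × 1125 = 2.011 mm.
Let P be the compressive force at the spring. The rod shortens elastically by PL/(AE) and the spring compresses by P/k; together these equal δ_free.
P [ L/(AE) + 1/k ] = δ_free → P [ 1125/(2650×32×10³) + 1/(50×10³) ] = 2.011.
P = 2.011 / 3.327×10⁻⁵ = 60460 N.
Spring compression = P/k = 60460/(50×10³) = 1.209 mm.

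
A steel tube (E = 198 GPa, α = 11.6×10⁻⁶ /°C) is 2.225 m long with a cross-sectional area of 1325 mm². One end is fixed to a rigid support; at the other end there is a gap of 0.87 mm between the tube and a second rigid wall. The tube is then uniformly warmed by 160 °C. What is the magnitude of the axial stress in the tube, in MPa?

σ ≈ 290 MPa (compressive)

Free thermal elongation = αΔT L = 11.6×10⁻⁶ × 160 × 2225 = 4.13 mm.
The gap closes (δ_free > 0.87 mm) and the wall then resists a further 4.13 − 0.87 = 3.26 mm of expansion.
So σ = E(δ_free − g)/L = 198×10³ × 3.26/2225 = 290.1 MPa.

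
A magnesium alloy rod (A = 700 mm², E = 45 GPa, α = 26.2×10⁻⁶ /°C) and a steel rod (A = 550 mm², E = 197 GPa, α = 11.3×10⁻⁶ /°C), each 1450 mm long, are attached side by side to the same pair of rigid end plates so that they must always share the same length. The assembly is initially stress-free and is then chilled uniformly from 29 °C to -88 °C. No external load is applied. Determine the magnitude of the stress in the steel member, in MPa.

Equilibrium of a rigid end plate with no external load gives equal and opposite internal forces ±P in the two members. Since α_{magnesium alloy} > α_{steel}, cooling drives the magnesium alloy into tension and the steel into compression.
Compatibility of the two members (thermal + elastic change equal): (α₁ − α₂)ΔT = P·[1/(A₁E₁) + 1/(A₂E₂)].
|α₁ − α₂|·ΔT = 14.9×10⁻⁶ × 117 = 0.001743.
1/(A₁E₁) + 1/(A₂E₂) = 1/(700×45×10³) + 1/(550×197×10³) = 4.098×10⁻⁸ N⁻¹.
P = 0.001743 / 4.098×10⁻⁸ = 42550 N = 42.55 kN.
σ_{steel} = P/A₂ = 42550/550 = 77.35 MPa, compressive.

σ ≈ 77.4 MPa (compressive)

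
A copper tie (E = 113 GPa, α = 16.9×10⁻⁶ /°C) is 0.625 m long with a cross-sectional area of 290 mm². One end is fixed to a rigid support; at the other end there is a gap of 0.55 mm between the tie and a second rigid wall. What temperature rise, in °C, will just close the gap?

ΔT ≈ 52.1 °C

Contact occurs when the free expansion equals the gap: αΔT L = 0.55 mm.
ΔT = 0.55 / (16.9×10⁻⁶ × 625) = 52.07 °C.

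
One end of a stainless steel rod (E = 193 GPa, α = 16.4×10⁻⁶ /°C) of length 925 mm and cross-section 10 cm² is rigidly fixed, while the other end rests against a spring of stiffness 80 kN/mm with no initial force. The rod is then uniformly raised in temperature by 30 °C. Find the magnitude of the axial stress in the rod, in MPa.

Free thermal expansion: δ_free = αΔT L = 16.4×10⁻⁶ × 30 × 925 = 0.4551 mm.
With a force P in the spring, the elastic change of the rod is PL/(AE) and that of the spring is P/k; compatibility requires their sum to equal δ_free.
So P = δ_free / [L/(AE) + 1/k] = 0.4551 / [ 925/(1000×193×10³) + 1/(80×10³) ].
P = 0.4551 / 1.729×10⁻⁵ = 26320 N.
σ = P/A = 26320/1000 = 26.32 MPa.

σ ≈ 26.3 MPa (compressive)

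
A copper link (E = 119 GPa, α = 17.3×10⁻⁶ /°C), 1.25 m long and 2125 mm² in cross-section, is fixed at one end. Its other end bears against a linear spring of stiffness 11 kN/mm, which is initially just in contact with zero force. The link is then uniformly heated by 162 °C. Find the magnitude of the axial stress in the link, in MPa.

Free thermal expansion: δ_free = αΔT L = 17.3×10⁻⁶ × 162 × 1250 = 3.503 mm.
With a force P in the spring, the elastic change of the link is PL/(AE) and that of the spring is P/k; compatibility requires their sum to equal δ_free.
So P = δ_free / [L/(AE) + 1/k] = 3.503 / [ 1250/(2125×119×10³) + 1/(11×10³) ].
P = 3.503 / 9.585×10⁻⁵ = 36550 N.
σ = P/A = 36550/2125 = 17.2 MPa.

σ ≈ 17.2 MPa (compressive)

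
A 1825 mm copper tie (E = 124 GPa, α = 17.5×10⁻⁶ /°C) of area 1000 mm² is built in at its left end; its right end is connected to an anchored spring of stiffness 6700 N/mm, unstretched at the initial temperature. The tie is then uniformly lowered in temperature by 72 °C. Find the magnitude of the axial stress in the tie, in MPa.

σ ≈ 14 MPa (tensile)

The unrestrained thermal change is αΔT L = 17.5×10⁻⁶ × 72 × 1825 = 2.299 mm.
With a force P in the spring, the elastic change of the tie is PL/(AE) and that of the spring is P/k; compatibility requires their sum to equal δ_free.
So P = δ_free / [L/(AE) + 1/k] = 2.299 / [ 1825/(1000×124×10³) + 1/(6700) ].
P = 2.299 / 0.000164 = 14020 N.
σ = P/A = 14020/1000 = 14.02 MPa.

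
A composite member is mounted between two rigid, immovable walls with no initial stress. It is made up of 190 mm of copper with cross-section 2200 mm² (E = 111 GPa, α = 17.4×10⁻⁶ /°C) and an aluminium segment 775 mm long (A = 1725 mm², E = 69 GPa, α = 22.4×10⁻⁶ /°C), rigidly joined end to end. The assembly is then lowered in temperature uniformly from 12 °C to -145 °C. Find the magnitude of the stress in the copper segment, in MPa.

σ ≈ 202 MPa (tensile)

If the supports were absent, the total length change would be Σ αᵢΔT Lᵢ = 17.4×10⁻⁶×157×190 + 22.4×10⁻⁶×157×775 = 3.245 mm.
The walls prevent any net length change, so an axial force P (same in every segment) develops. Compatibility: P · Σ Lᵢ/(AᵢEᵢ) = δ_free.
Σ Lᵢ/(AᵢEᵢ) = 190/(2200×111×10³) + 775/(1725×69×10³) = 7.289×10⁻⁶ mm/N.
Hence P = δ_free / Σ(L/AE) = 3.245/7.289×10⁻⁶ = 445.1 kN (tensile).
σ_{copper} = P / A = 445100 / 2200 = 202.3 MPa.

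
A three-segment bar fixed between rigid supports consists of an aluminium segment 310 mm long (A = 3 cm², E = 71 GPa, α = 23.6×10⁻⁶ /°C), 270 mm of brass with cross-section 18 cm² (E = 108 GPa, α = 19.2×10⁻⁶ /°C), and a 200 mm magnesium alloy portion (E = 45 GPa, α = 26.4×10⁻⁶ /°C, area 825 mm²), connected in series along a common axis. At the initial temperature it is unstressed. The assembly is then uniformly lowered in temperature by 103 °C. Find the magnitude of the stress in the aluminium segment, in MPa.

σ ≈ 286 MPa (tensile)

If the supports were absent, the total length change would be Σ αᵢΔT Lᵢ = 23.6×10⁻⁶×103×310 + 19.2×10⁻⁶×103×270 + 26.4×10⁻⁶×103×200 = 1.831 mm.
Since the ends are fixed, an axial force P builds up, equal in every segment, with P · Σ Lᵢ/(AᵢEᵢ) = δ_free.
The series flexibility is Σ Lᵢ/(AᵢEᵢ) = 310/(300×71×10³) + 270/(1800×108×10³) + 200/(825×45×10³) = 2.133×10⁻⁵ mm/N.
Hence P = δ_free / Σ(L/AE) = 1.831/2.133×10⁻⁵ = 85.86 kN (tensile).
σ_{aluminium} = P / A = 85860 / 300 = 286.2 MPa.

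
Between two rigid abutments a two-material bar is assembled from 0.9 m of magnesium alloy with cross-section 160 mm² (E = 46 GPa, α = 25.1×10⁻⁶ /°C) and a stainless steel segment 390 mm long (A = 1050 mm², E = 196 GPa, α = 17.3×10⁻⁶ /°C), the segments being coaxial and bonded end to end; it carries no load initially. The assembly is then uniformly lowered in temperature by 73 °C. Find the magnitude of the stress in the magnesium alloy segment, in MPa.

Free thermal contraction of the whole bar: Σ αᵢΔT Lᵢ = 25.1×10⁻⁶×73×900 + 17.3×10⁻⁶×73×390 = 2.142 mm.
The walls prevent any net length change, so an axial force P (same in every segment) develops. Compatibility: P · Σ Lᵢ/(AᵢEᵢ) = δ_free.
The series flexibility is Σ Lᵢ/(AᵢEᵢ) = 900/(160×46×10³) + 390/(1050×196×10³) = 0.0001242 mm/N.
P = 2.142 / 0.0001242 = 17250 N = 17.25 kN, tensile.
σ_{magnesium alloy} = P / A = 17250 / 160 = 107.8 MPa.

σ ≈ 108 MPa (tensile)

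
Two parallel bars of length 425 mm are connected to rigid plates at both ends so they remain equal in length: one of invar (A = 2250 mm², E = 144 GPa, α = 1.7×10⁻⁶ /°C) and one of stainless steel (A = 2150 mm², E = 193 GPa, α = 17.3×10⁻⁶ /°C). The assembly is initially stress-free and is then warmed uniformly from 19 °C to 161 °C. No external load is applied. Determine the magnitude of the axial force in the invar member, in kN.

P ≈ 403 kN (tensile in the invar)

Both members must finish at the same length. With the larger α, the stainless steel tends to over-expand; the plates restrain it, putting the stainless steel in compression and the invar in tension. With no external load the two internal forces are equal and opposite, magnitude P.
Compatibility of the two members (thermal + elastic change equal): (α₁ − α₂)ΔT = P·[1/(A₁E₁) + 1/(A₂E₂)].
|α₁ − α₂|·ΔT = 15.6×10⁻⁶ × 142 = 0.002215.
1/(A₁E₁) + 1/(A₂E₂) = 1/(2250×144×10³) + 1/(2150×193×10³) = 5.496×10⁻⁹ N⁻¹.
So P = 0.002215 / 5.496×10⁻⁹ = 403 kN.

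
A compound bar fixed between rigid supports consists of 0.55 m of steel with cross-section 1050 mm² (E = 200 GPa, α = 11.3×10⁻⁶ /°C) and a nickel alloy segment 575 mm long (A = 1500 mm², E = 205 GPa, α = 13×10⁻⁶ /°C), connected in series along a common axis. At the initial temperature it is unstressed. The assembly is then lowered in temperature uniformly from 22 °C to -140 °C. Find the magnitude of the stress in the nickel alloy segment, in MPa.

With the walls removed the bar would change length by δ_free = Σ αᵢΔT Lᵢ = 11.3×10⁻⁶×162×550 + 13×10⁻⁶×162×575 = 2.218 mm.
The walls prevent any net length change, so an axial force P (same in every segment) develops. Compatibility: P · Σ Lᵢ/(AᵢEᵢ) = δ_free.
Σ Lᵢ/(AᵢEᵢ) = 550/(1050×200×10³) + 575/(1500×205×10³) = 4.489×10⁻⁶ mm/N.
So P = 2.218 / 4.489×10⁻⁶ = 494.1 kN, tensile.
σ_{nickel alloy} = P / A = 494100 / 1500 = 329.4 MPa.

σ ≈ 329 MPa (tensile)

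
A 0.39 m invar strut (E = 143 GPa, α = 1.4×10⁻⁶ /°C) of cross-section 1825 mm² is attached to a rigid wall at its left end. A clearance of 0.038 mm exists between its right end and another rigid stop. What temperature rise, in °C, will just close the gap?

Contact occurs when the free expansion equals the gap: αΔT L = 0.038 mm.
ΔT = 0.038 / (1.4×10⁻⁶ × 390) = 69.6 °C.

ΔT ≈ 69.6 °C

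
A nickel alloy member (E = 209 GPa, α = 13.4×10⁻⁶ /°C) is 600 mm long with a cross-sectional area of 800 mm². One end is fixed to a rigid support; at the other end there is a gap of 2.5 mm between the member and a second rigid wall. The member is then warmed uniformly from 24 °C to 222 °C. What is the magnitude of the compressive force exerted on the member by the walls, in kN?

If the wall were absent the member would grow by αΔT L = 13.4×10⁻⁶ × 198 × 600 = 1.592 mm.
Since δ_free = 1.59 mm is less than the 2.5 mm gap, the member never touches the wall. No axial force develops.

P ≈ 0 kN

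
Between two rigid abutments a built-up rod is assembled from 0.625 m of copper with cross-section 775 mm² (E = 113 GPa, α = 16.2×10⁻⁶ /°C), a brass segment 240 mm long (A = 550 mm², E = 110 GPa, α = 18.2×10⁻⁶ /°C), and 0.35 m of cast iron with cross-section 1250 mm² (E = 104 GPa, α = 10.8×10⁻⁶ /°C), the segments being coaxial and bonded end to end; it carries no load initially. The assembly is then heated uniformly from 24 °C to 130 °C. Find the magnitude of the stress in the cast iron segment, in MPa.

Free thermal expansion of the whole bar: Σ αᵢΔT Lᵢ = 16.2×10⁻⁶×106×625 + 18.2×10⁻⁶×106×240 + 10.8×10⁻⁶×106×350 = 1.937 mm.
The walls prevent any net length change, so an axial force P (same in every segment) develops. Compatibility: P · Σ Lᵢ/(AᵢEᵢ) = δ_free.
Σ Lᵢ/(AᵢEᵢ) = 625/(775×113×10³) + 240/(550×110×10³) + 350/(1250×104×10³) = 1.38×10⁻⁵ mm/N.
Hence P = δ_free / Σ(L/AE) = 1.937/1.38×10⁻⁵ = 140.4 kN (compressive).
σ_{cast iron} = P / A = 140400 / 1250 = 112.3 MPa.

σ ≈ 112 MPa (compressive)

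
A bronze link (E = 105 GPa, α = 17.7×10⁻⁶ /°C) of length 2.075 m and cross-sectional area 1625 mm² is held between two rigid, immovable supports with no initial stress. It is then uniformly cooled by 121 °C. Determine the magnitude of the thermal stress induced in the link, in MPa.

σ ≈ 225 MPa (tensile)

With length fixed, the mechanical strain must cancel the thermal strain αΔT = 17.7×10⁻⁶ × 121 = 2141.7×10⁻⁶.
Hence σ = E·αΔT = 105×10³ × 2141.7×10⁻⁶ = 224.9 MPa, tensile.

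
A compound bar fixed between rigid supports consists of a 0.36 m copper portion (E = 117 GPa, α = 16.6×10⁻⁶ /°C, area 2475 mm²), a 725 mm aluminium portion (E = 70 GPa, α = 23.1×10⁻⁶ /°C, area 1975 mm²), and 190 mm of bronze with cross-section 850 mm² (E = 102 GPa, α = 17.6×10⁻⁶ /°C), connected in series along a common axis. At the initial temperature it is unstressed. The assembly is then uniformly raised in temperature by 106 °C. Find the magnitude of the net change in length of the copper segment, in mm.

|ΔL| ≈ 0.238 mm

If the supports were absent, the total length change would be Σ αᵢΔT Lᵢ = 16.6×10⁻⁶×106×360 + 23.1×10⁻⁶×106×725 + 17.6×10⁻⁶×106×190 = 2.763 mm.
Since the ends are fixed, an axial force P builds up, equal in every segment, with P · Σ Lᵢ/(AᵢEᵢ) = δ_free.
The series flexibility is Σ Lᵢ/(AᵢEᵢ) = 360/(2475×117×10³) + 725/(1975×70×10³) + 190/(850×102×10³) = 8.679×10⁻⁶ mm/N.
P = 2.763 / 8.679×10⁻⁶ = 318400 N = 318.4 kN, compressive.
For the copper segment, free thermal change = 16.6×10⁻⁶×106×360 = 0.6335 mm and elastic change from P = 318400×360/(2475×117×10³) = 0.3958 mm; these oppose, so the net change is 0.238 mm (segment lengthens).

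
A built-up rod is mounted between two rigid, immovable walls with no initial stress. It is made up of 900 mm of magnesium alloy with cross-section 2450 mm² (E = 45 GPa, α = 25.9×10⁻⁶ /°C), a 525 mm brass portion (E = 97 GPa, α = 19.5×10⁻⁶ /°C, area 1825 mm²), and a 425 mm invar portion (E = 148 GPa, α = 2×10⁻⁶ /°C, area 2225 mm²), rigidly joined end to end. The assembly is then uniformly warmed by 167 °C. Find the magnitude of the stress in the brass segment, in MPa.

σ ≈ 253 MPa (compressive)

With the walls removed the bar would change length by δ_free = Σ αᵢΔT Lᵢ = 25.9×10⁻⁶×167×900 + 19.5×10⁻⁶×167×525 + 2×10⁻⁶×167×425 = 5.744 mm.
Since the ends are fixed, an axial force P builds up, equal in every segment, with P · Σ Lᵢ/(AᵢEᵢ) = δ_free.
The series flexibility is Σ Lᵢ/(AᵢEᵢ) = 900/(2450×45×10³) + 525/(1825×97×10³) + 425/(2225×148×10³) = 1.242×10⁻⁵ mm/N.
Hence P = δ_free / Σ(L/AE) = 5.744/1.242×10⁻⁵ = 462.5 kN (compressive).
σ_{brass} = P / A = 462500 / 1825 = 253.4 MPa.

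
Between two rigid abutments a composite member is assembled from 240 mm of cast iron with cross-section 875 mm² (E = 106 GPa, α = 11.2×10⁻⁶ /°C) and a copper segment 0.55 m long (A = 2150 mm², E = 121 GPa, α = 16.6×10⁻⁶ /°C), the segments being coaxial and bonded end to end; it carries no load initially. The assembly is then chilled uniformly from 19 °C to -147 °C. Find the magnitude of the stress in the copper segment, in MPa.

σ ≈ 194 MPa (tensile)

With the walls removed the bar would change length by δ_free = Σ αᵢΔT Lᵢ = 11.2×10⁻⁶×166×240 + 16.6×10⁻⁶×166×550 = 1.962 mm.
The rigid supports impose zero overall length change; the single axial force P common to all segments must satisfy P Σ Lᵢ/(AᵢEᵢ) = δ_free.
The series flexibility is Σ Lᵢ/(AᵢEᵢ) = 240/(875×106×10³) + 550/(2150×121×10³) = 4.702×10⁻⁶ mm/N.
P = 1.962 / 4.702×10⁻⁶ = 417200 N = 417.2 kN, tensile.
σ_{copper} = P / A = 417200 / 2150 = 194.1 MPa.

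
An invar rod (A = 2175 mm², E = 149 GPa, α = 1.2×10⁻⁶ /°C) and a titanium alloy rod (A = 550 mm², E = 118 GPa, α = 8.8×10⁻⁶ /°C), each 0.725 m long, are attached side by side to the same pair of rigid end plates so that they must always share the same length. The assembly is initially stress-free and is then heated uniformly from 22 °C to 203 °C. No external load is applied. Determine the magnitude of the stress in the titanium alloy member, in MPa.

Equilibrium of a rigid end plate with no external load gives equal and opposite internal forces ±P in the two members. Since α_{titanium alloy} > α_{invar}, heating drives the titanium alloy into compression and the invar into tension.
Setting the final lengths equal and cancelling L: (α₁ − α₂)ΔT = P/(A₁E₁) + P/(A₂E₂).
|α₁ − α₂|·ΔT = 7.6×10⁻⁶ × 181 = 0.001376.
1/(A₁E₁) + 1/(A₂E₂) = 1/(2175×149×10³) + 1/(550×118×10³) = 1.849×10⁻⁸ N⁻¹.
So P = 0.001376 / 1.849×10⁻⁸ = 74.38 kN.
σ_{titanium alloy} = P/A₂ = 74380/550 = 135.2 MPa, compressive.

σ ≈ 135 MPa (compressive)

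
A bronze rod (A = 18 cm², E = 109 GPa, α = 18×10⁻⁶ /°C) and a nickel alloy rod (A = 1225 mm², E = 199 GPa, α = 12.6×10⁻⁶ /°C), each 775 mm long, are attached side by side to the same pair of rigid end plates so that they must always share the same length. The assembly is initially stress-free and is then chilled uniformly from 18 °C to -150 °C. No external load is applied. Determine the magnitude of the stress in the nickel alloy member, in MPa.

Both members must finish at the same length. With the larger α, the bronze tends to over-contract; the plates restrain it, putting the bronze in tension and the nickel alloy in compression. With no external load the two internal forces are equal and opposite, magnitude P.
Equating the net (thermal + elastic) strains gives |α₁ − α₂|·ΔT = P·[1/(A₁E₁) + 1/(A₂E₂)].
|α₁ − α₂|·ΔT = 5.4×10⁻⁶ × 168 = 0.0009072.
1/(A₁E₁) + 1/(A₂E₂) = 1/(1800×109×10³) + 1/(1225×199×10³) = 9.199×10⁻⁹ N⁻¹.
So P = 0.0009072 / 9.199×10⁻⁹ = 98.62 kN.
σ_{nickel alloy} = P/A₂ = 98620/1225 = 80.51 MPa, compressive.

σ ≈ 80.5 MPa (compressive)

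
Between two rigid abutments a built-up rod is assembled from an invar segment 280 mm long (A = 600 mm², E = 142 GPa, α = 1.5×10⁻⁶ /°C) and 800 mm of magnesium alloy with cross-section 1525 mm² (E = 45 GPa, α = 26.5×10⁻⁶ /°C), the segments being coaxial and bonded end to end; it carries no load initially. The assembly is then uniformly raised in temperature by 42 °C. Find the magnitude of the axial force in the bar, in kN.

If the supports were absent, the total length change would be Σ αᵢΔT Lᵢ = 1.5×10⁻⁶×42×280 + 26.5×10⁻⁶×42×800 = 0.908 mm.
Since the ends are fixed, an axial force P builds up, equal in every segment, with P · Σ Lᵢ/(AᵢEᵢ) = δ_free.
The series flexibility is Σ Lᵢ/(AᵢEᵢ) = 280/(600×142×10³) + 800/(1525×45×10³) = 1.494×10⁻⁵ mm/N.
Hence P = δ_free / Σ(L/AE) = 0.908/1.494×10⁻⁵ = 60.76 kN (compressive).

P ≈ 60.8 kN (compressive)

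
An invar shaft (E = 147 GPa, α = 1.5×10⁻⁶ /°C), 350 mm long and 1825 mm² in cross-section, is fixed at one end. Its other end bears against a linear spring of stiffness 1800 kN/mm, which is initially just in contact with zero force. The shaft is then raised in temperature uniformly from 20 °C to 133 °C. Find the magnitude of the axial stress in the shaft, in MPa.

If the spring were absent the shaft would lengthen by αΔT L = 1.5×10⁻⁶ × 113 × 350 = 0.05933 mm.
Let P be the compressive force at the spring. The shaft shortens elastically by PL/(AE) and the spring compresses by P/k; together these equal δ_free.
P [ L/(AE) + 1/k ] = δ_free → P [ 350/(1825×147×10³) + 1/(1800×10³) ] = 0.05933.
P = 0.05933 / 1.86×10⁻⁶ = 31890 N.
σ = P/A = 31890/1825 = 17.48 MPa.

σ ≈ 17.5 MPa (compressive)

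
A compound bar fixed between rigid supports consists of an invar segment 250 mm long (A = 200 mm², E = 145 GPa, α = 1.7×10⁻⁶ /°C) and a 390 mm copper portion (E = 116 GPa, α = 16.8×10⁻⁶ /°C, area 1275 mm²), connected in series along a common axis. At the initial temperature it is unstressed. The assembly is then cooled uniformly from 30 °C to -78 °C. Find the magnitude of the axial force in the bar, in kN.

With the walls removed the bar would change length by δ_free = Σ αᵢΔT Lᵢ = 1.7×10⁻⁶×108×250 + 16.8×10⁻⁶×108×390 = 0.7535 mm.
Since the ends are fixed, an axial force P builds up, equal in every segment, with P · Σ Lᵢ/(AᵢEᵢ) = δ_free.
The series flexibility is Σ Lᵢ/(AᵢEᵢ) = 250/(200×145×10³) + 390/(1275×116×10³) = 1.126×10⁻⁵ mm/N.
So P = 0.7535 / 1.126×10⁻⁵ = 66.93 kN, tensile.

P ≈ 66.9 kN (tensile)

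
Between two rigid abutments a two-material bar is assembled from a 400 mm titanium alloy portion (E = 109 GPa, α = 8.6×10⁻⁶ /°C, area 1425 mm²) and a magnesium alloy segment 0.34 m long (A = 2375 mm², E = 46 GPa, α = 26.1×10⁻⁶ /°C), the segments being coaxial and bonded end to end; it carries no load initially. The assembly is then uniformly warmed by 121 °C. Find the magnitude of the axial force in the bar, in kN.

P ≈ 262 kN (compressive)

Free thermal expansion of the whole bar: Σ αᵢΔT Lᵢ = 8.6×10⁻⁶×121×400 + 26.1×10⁻⁶×121×340 = 1.49 mm.
The rigid supports impose zero overall length change; the single axial force P common to all segments must satisfy P Σ Lᵢ/(AᵢEᵢ) = δ_free.
The series flexibility is Σ Lᵢ/(AᵢEᵢ) = 400/(1425×109×10³) + 340/(2375×46×10³) = 5.687×10⁻⁶ mm/N.
So P = 1.49 / 5.687×10⁻⁶ = 262 kN, compressive.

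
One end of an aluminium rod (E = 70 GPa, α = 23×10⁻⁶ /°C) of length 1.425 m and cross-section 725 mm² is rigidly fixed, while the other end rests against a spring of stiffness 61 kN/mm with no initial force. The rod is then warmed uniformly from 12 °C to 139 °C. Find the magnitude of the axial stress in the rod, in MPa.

σ ≈ 129 MPa (compressive)

The unrestrained thermal change is αΔT L = 23×10⁻⁶ × 127 × 1425 = 4.162 mm.
With a force P in the spring, the elastic change of the rod is PL/(AE) and that of the spring is P/k; compatibility requires their sum to equal δ_free.
So P = δ_free / [L/(AE) + 1/k] = 4.162 / [ 1425/(725×70×10³) + 1/(61×10³) ].
P = 4.162 / 4.447×10⁻⁵ = 93600 N.
σ = P/A = 93600/725 = 129.1 MPa.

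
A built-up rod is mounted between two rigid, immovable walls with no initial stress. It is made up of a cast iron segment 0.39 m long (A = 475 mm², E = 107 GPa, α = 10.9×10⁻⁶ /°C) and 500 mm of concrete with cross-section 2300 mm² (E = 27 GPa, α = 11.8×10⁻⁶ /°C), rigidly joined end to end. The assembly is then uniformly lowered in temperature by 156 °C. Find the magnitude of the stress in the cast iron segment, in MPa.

σ ≈ 212 MPa (tensile)

With the walls removed the bar would change length by δ_free = Σ αᵢΔT Lᵢ = 10.9×10⁻⁶×156×390 + 11.8×10⁻⁶×156×500 = 1.584 mm.
The rigid supports impose zero overall length change; the single axial force P common to all segments must satisfy P Σ Lᵢ/(AᵢEᵢ) = δ_free.
The series flexibility is Σ Lᵢ/(AᵢEᵢ) = 390/(475×107×10³) + 500/(2300×27×10³) = 1.572×10⁻⁵ mm/N.
So P = 1.584 / 1.572×10⁻⁵ = 100.7 kN, tensile.
σ_{cast iron} = P / A = 100700 / 475 = 212 MPa.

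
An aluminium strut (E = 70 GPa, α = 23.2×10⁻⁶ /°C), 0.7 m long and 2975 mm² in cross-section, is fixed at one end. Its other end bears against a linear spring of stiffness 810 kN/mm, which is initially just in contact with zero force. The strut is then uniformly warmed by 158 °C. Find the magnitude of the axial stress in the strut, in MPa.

Free thermal expansion: δ_free = αΔT L = 23.2×10⁻⁶ × 158 × 700 = 2.566 mm.
Let P be the compressive force at the spring. The strut shortens elastically by PL/(AE) and the spring compresses by P/k; together these equal δ_free.
So P = δ_free / [L/(AE) + 1/k] = 2.566 / [ 700/(2975×70×10³) + 1/(810×10³) ].
P = 2.566 / 4.596×10⁻⁶ = 558300 N.
σ = P/A = 558300/2975 = 187.7 MPa.

σ ≈ 188 MPa (compressive)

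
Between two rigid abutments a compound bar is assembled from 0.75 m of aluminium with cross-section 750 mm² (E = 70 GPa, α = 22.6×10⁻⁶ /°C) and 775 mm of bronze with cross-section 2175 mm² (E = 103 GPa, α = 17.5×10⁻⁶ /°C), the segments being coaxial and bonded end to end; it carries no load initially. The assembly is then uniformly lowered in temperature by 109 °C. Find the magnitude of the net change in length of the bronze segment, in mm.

Free thermal contraction of the whole bar: Σ αᵢΔT Lᵢ = 22.6×10⁻⁶×109×750 + 17.5×10⁻⁶×109×775 = 3.326 mm.
The walls prevent any net length change, so an axial force P (same in every segment) develops. Compatibility: P · Σ Lᵢ/(AᵢEᵢ) = δ_free.
Σ Lᵢ/(AᵢEᵢ) = 750/(750×70×10³) + 775/(2175×103×10³) = 1.775×10⁻⁵ mm/N.
So P = 3.326 / 1.775×10⁻⁵ = 187.4 kN, tensile.
For the bronze segment, free thermal change = 17.5×10⁻⁶×109×775 = 1.478 mm and elastic change from P = 187400×775/(2175×103×10³) = 0.6484 mm; these oppose, so the net change is 0.83 mm (segment shortens).

|ΔL| ≈ 0.83 mm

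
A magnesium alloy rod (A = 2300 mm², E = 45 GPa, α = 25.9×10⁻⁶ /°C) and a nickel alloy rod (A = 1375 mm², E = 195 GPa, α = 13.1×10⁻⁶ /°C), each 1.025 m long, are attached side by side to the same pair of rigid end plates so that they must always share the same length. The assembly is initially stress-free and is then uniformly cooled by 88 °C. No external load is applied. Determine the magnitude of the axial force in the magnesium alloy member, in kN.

The magnesium alloy has the larger α, so on cooling it would change length more than the nickel alloy if both were free. The rigid plates force a common final length, so the magnesium alloy is put into tension and the nickel alloy into compression, with equal and opposite forces P (no external load).
Equating the net (thermal + elastic) strains gives |α₁ − α₂|·ΔT = P·[1/(A₁E₁) + 1/(A₂E₂)].
|α₁ − α₂|·ΔT = 12.8×10⁻⁶ × 88 = 0.001126.
1/(A₁E₁) + 1/(A₂E₂) = 1/(2300×45×10³) + 1/(1375×195×10³) = 1.339×10⁻⁸ N⁻¹.
P = 0.001126 / 1.339×10⁻⁸ = 84110 N = 84.11 kN.

P ≈ 84.1 kN (tensile in the magnesium alloy)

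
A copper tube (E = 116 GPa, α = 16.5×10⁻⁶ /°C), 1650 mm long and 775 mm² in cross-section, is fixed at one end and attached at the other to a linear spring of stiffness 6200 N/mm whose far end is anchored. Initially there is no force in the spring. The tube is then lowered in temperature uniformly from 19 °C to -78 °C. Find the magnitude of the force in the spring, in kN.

P ≈ 14.7 kN

If the spring were absent the tube would shorten by αΔT L = 16.5×10⁻⁶ × 97 × 1650 = 2.641 mm.
Let P be the tensile force in the spring. The tube extends elastically by PL/(AE) and the spring stretches by P/k; together these equal δ_free.
P [ L/(AE) + 1/k ] = δ_free → P [ 1650/(775×116×10³) + 1/(6200) ] = 2.641.
P = 2.641 / 0.0001796 = 14700 N.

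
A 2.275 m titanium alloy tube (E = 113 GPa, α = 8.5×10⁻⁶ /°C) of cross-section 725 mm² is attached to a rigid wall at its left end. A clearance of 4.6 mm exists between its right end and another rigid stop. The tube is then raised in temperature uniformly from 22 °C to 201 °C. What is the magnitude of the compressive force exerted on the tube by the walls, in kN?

Unrestrained expansion: δ_free = αΔT L = 8.5×10⁻⁶ × 179 × 2275 = 3.461 mm.
Since δ_free = 3.46 mm is less than the 4.6 mm gap, the tube never touches the wall. No axial force develops.

P ≈ 0 kN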